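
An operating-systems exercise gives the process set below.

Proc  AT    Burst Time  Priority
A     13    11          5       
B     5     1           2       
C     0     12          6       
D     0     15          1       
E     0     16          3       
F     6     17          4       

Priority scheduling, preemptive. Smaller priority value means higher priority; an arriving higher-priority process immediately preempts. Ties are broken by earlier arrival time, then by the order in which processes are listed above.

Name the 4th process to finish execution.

F

Schedule: | D 0-15 | B 15-16 | E 16-32 | F 32-49 | A 49-60 | C 60-72 |
Completion: A=60  B=16  C=72  D=15  E=32  F=49
Turnaround (C−A): A=47  B=11  C=72  D=15  E=32  F=43
Finish order: D → B → E → F → A → C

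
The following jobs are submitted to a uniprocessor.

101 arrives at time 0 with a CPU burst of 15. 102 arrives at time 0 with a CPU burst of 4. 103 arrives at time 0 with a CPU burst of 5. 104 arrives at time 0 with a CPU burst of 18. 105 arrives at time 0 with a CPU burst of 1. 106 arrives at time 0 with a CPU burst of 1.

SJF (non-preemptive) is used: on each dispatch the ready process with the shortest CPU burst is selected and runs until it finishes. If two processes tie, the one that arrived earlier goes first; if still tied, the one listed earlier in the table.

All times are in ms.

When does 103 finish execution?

11

Schedule: | 105 0-1 | 106 1-2 | 102 2-6 | 103 6-11 | 101 11-26 | 104 26-44 |
Completion: 101=26  102=6  103=11  104=44  105=1  106=2
Turnaround (C−A): 101=26  102=6  103=11  104=44  105=1  106=2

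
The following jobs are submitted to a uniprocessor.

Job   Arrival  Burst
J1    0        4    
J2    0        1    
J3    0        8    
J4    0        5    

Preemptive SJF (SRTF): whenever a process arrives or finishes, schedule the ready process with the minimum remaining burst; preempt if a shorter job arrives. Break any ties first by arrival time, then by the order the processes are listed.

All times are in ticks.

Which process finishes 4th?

J3

Timeline: | J2 0-1 | J1 1-5 | J4 5-10 | J3 10-18 |
Completion: J1=5  J2=1  J3=18  J4=10
Turnaround (C−A): J1=5  J2=1  J3=18  J4=10
Finish order: J2 → J1 → J4 → J3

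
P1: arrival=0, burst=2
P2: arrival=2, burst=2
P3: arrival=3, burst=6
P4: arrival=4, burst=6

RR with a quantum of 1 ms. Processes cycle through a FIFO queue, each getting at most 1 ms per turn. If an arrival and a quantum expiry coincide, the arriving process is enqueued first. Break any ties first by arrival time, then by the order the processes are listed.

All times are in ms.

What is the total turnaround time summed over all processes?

29

Gantt: | P1 0-2 | P2 2-3 | P3 3-4 | P2 4-5 | P4 5-6 | P3 6-7 | P4 7-8 | P3 8-9 | P4 9-10 | P3 10-11 | P4 11-12 | P3 12-13 | P4 13-14 | P3 14-15 | P4 15-16 |
Completion: P1=2  P2=5  P3=15  P4=16
Turnaround = completion − arrival: P1=2, P2=3, P3=12, P4=12
Total turnaround = 2 + 3 + 12 + 12 = 29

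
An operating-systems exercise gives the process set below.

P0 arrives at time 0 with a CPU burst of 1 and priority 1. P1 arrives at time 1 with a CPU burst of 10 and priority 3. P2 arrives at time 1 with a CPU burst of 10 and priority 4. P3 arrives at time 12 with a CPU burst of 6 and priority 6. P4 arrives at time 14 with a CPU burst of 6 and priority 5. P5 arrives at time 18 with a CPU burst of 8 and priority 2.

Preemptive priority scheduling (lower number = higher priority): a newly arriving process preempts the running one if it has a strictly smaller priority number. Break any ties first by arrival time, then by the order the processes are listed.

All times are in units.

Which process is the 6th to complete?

P3

Schedule: | P0 0-1 | P1 1-11 | P2 11-18 | P5 18-26 | P2 26-29 | P4 29-35 | P3 35-41 |
Completion: P0=1  P1=11  P2=29  P3=41  P4=35  P5=26
Finish order: P0 → P1 → P5 → P2 → P4 → P3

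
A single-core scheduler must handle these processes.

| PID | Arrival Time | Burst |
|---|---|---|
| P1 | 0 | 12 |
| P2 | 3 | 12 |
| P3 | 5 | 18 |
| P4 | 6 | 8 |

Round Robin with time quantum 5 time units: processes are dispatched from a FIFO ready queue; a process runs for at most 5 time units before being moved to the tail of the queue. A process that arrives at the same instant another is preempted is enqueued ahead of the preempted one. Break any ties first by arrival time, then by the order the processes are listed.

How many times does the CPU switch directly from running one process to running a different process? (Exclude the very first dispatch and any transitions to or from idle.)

10

Timeline: | P1 0-5 | P2 5-10 | P3 10-15 | P1 15-20 | P4 20-25 | P2 25-30 | P3 30-35 | P1 35-37 | P4 37-40 | P2 40-42 | P3 42-50 |
Completion: P1=37  P2=42  P3=50  P4=40
Turnaround (C−A): P1=37  P2=39  P3=45  P4=34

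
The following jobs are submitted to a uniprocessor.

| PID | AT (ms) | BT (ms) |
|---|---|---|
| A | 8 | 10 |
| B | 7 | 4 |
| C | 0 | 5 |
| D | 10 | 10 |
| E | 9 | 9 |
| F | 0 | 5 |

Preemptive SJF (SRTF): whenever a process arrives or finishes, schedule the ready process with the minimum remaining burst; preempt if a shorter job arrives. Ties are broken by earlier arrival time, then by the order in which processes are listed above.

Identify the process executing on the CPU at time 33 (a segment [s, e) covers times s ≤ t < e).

D

Timeline: | C 0-5 | F 5-10 | B 10-14 | E 14-23 | A 23-33 | D 33-43 |
Completion: A=33  B=14  C=5  D=43  E=23  F=10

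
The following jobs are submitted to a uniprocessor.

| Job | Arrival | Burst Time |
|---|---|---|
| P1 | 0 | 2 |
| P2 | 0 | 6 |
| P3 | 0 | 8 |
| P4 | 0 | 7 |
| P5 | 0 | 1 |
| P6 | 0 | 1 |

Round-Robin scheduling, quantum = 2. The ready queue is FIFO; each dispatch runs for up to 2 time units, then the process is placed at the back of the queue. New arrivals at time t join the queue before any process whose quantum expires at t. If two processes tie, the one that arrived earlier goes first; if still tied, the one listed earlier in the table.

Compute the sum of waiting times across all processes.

63

Timeline: | P1 0-2 | P2 2-4 | P3 4-6 | P4 6-8 | P5 8-9 | P6 9-10 | P2 10-12 | P3 12-14 | P4 14-16 | P2 16-18 | P3 18-20 | P4 20-22 | P3 22-24 | P4 24-25 |
Completion: P1=2  P2=18  P3=24  P4=25  P5=9  P6=10
Waiting = turnaround − burst: P1=0, P2=12, P3=16, P4=18, P5=8, P6=9
Total waiting = 0 + 12 + 16 + 18 + 8 + 9 = 63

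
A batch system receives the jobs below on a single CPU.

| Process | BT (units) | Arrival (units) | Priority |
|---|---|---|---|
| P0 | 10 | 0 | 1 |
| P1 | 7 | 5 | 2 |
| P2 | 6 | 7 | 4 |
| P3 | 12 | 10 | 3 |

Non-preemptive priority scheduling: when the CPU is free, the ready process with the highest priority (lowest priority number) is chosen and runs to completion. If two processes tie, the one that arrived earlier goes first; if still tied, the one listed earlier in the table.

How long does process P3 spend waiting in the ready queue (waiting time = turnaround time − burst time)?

7

Schedule: | P0 0-10 | P1 10-17 | P3 17-29 | P2 29-35 |
Completion: P0=10  P1=17  P2=35  P3=29
Waiting(P3) = turnaround − burst = 19 − 12 = 7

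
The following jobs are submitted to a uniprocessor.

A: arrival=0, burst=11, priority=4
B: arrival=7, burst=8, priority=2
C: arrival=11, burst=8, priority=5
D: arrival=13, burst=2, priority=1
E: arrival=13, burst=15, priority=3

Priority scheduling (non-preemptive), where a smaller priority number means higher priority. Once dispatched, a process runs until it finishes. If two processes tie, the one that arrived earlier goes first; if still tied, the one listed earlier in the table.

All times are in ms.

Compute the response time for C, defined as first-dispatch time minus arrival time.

Schedule: | A 0-11 | B 11-19 | D 19-21 | E 21-36 | C 36-44 |
Completion: A=11  B=19  C=44  D=21  E=36
Turnaround (C−A): A=11  B=12  C=33  D=8  E=23
Response(C) = first start − arrival = 36 − 11 = 25

25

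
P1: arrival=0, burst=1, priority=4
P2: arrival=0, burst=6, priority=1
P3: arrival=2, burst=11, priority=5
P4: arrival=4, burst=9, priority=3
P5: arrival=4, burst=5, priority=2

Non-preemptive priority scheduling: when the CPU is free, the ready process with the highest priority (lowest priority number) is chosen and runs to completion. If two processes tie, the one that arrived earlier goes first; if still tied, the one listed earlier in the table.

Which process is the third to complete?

P4

Timeline: | P2 0-6 | P5 6-11 | P4 11-20 | P1 20-21 | P3 21-32 |
Completion: P1=21  P2=6  P3=32  P4=20  P5=11
Finish order: P2 → P5 → P4 → P1 → P3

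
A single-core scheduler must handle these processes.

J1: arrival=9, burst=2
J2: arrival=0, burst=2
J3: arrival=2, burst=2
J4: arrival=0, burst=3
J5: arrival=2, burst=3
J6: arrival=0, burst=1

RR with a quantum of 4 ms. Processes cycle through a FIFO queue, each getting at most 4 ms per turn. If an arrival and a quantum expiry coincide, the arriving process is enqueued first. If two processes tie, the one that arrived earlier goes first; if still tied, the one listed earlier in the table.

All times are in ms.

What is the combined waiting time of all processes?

Timeline: | J2 0-2 | J4 2-5 | J6 5-6 | J3 6-8 | J5 8-11 | J1 11-13 |
Completion: J1=13  J2=2  J3=8  J4=5  J5=11  J6=6
Turnaround (C−A): J1=4  J2=2  J3=6  J4=5  J5=9  J6=6
Waiting = turnaround − burst: J1=2, J2=0, J3=4, J4=2, J5=6, J6=5
Total waiting = 2 + 0 + 4 + 2 + 6 + 5 = 19

19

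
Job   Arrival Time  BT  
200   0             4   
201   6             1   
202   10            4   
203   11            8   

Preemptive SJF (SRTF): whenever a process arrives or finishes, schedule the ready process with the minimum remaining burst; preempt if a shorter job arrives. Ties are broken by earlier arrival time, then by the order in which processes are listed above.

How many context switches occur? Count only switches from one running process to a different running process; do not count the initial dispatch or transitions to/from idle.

Gantt: | 200 0-4 | idle 4-6 | 201 6-7 | idle 7-10 | 202 10-14 | 203 14-22 |
Completion: 200=4  201=7  202=14  203=22
Turnaround (C−A): 200=4  201=1  202=4  203=11

1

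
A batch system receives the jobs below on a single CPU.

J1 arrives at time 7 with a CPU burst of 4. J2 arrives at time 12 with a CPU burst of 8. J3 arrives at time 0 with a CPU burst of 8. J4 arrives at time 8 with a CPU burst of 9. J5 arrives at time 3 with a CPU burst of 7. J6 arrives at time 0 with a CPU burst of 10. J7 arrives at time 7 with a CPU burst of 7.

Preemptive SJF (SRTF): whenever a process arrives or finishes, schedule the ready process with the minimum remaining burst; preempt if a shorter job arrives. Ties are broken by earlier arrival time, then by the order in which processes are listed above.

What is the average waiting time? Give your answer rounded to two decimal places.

Schedule: | J3 0-8 | J1 8-12 | J5 12-19 | J7 19-26 | J2 26-34 | J4 34-43 | J6 43-53 |
Completion: J1=12  J2=34  J3=8  J4=43  J5=19  J6=53  J7=26
Turnaround (C−A): J1=5  J2=22  J3=8  J4=35  J5=16  J6=53  J7=19
Waiting times: J1=1, J2=14, J3=0, J4=26, J5=9, J6=43, J7=12
Average waiting = (1+14+0+26+9+43+12) / 7 = 105/7 = 15.00

15.00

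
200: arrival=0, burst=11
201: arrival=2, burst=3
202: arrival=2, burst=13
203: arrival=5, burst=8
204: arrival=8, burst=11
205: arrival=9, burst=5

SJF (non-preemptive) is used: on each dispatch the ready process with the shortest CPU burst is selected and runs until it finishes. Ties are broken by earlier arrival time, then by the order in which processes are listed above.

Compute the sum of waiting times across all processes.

83

Schedule: | 200 0-11 | 201 11-14 | 205 14-19 | 203 19-27 | 204 27-38 | 202 38-51 |
Completion: 200=11  201=14  202=51  203=27  204=38  205=19
Turnaround (C−A): 200=11  201=12  202=49  203=22  204=30  205=10
Waiting = turnaround − burst: 200=0, 201=9, 202=36, 203=14, 204=19, 205=5
Total waiting = 0 + 9 + 36 + 14 + 19 + 5 = 83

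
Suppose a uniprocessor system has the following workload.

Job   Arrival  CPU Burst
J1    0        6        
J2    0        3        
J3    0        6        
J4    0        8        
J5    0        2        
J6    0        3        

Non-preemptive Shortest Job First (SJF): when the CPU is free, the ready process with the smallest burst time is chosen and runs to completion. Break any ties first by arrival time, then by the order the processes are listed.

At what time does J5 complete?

Timeline: | J5 0-2 | J2 2-5 | J6 5-8 | J1 8-14 | J3 14-20 | J4 20-28 |
Completion: J1=14  J2=5  J3=20  J4=28  J5=2  J6=8
Turnaround (C−A): J1=14  J2=5  J3=20  J4=28  J5=2  J6=8

2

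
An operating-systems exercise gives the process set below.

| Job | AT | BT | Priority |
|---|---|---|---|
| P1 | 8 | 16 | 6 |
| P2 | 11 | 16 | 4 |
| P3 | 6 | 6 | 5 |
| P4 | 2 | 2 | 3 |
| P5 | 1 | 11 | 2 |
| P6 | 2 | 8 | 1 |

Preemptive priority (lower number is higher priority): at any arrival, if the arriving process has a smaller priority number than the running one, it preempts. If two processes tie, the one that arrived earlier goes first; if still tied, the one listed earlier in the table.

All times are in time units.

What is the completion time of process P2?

38

Schedule: | idle 0-1 | P5 1-2 | P6 2-10 | P5 10-20 | P4 20-22 | P2 22-38 | P3 38-44 | P1 44-60 |
Completion: P1=60  P2=38  P3=44  P4=22  P5=20  P6=10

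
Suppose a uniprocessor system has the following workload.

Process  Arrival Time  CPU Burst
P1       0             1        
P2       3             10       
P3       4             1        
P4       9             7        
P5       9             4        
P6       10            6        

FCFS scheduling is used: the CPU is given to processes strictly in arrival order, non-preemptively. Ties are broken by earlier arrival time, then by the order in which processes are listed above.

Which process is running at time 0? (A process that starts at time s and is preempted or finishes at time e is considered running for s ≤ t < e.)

Timeline: | P1 0-1 | idle 1-3 | P2 3-13 | P3 13-14 | P4 14-21 | P5 21-25 | P6 25-31 |
Completion: P1=1  P2=13  P3=14  P4=21  P5=25  P6=31

P1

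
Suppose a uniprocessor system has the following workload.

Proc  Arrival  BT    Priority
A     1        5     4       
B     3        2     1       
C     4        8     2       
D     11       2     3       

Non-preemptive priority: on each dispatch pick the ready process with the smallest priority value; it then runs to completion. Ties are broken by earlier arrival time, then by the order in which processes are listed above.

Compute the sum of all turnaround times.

29

Schedule: | idle 0-1 | A 1-6 | B 6-8 | C 8-16 | D 16-18 |
Completion: A=6  B=8  C=16  D=18
Turnaround (C−A): A=5  B=5  C=12  D=7
Turnaround = completion − arrival: A=5, B=5, C=12, D=7
Total turnaround = 5 + 5 + 12 + 7 = 29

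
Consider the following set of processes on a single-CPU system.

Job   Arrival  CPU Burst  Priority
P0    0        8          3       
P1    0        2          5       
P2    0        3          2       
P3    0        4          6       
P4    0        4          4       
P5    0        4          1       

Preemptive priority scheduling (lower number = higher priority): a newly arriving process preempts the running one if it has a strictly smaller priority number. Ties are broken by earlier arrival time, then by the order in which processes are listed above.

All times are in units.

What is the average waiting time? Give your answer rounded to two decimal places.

Timeline: | P5 0-4 | P2 4-7 | P0 7-15 | P4 15-19 | P1 19-21 | P3 21-25 |
Completion: P0=15  P1=21  P2=7  P3=25  P4=19  P5=4
Turnaround (C−A): P0=15  P1=21  P2=7  P3=25  P4=19  P5=4
Waiting times: P0=7, P1=19, P2=4, P3=21, P4=15, P5=0
Average waiting = (7+19+4+21+15+0) / 6 = 66/6 = 11.00

11.00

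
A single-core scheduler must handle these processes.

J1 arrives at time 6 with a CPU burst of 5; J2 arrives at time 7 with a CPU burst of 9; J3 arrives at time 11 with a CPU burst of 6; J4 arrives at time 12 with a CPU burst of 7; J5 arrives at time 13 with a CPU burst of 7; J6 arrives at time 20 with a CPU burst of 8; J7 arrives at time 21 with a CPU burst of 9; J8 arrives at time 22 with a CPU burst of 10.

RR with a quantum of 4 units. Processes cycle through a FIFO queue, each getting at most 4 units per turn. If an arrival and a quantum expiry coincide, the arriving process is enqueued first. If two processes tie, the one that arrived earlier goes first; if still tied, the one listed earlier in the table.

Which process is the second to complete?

J3

Gantt: | idle 0-6 | J1 6-10 | J2 10-14 | J1 14-15 | J3 15-19 | J4 19-23 | J5 23-27 | J2 27-31 | J3 31-33 | J6 33-37 | J7 37-41 | J8 41-45 | J4 45-48 | J5 48-51 | J2 51-52 | J6 52-56 | J7 56-60 | J8 60-64 | J7 64-65 | J8 65-67 |
Completion: J1=15  J2=52  J3=33  J4=48  J5=51  J6=56  J7=65  J8=67
Finish order: J1 → J3 → J4 → J5 → J2 → J6 → J7 → J8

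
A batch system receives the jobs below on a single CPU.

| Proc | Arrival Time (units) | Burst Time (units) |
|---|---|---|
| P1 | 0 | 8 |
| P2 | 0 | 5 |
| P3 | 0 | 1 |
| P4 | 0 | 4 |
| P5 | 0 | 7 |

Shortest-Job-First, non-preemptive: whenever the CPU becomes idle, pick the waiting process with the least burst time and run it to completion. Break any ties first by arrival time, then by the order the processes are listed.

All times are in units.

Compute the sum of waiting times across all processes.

Schedule: | P3 0-1 | P4 1-5 | P2 5-10 | P5 10-17 | P1 17-25 |
Completion: P1=25  P2=10  P3=1  P4=5  P5=17
Turnaround (C−A): P1=25  P2=10  P3=1  P4=5  P5=17
Waiting = turnaround − burst: P1=17, P2=5, P3=0, P4=1, P5=10
Total waiting = 17 + 5 + 0 + 1 + 10 = 33

33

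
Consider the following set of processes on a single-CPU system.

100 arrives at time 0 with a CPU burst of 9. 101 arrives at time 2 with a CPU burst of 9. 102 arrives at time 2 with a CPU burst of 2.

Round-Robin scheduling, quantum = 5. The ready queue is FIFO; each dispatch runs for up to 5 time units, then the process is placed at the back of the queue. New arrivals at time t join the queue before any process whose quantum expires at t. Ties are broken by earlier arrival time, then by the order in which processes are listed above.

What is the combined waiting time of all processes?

Schedule: | 100 0-5 | 101 5-10 | 102 10-12 | 100 12-16 | 101 16-20 |
Completion: 100=16  101=20  102=12
Turnaround (C−A): 100=16  101=18  102=10
Waiting = turnaround − burst: 100=7, 101=9, 102=8
Total waiting = 7 + 9 + 8 = 24

24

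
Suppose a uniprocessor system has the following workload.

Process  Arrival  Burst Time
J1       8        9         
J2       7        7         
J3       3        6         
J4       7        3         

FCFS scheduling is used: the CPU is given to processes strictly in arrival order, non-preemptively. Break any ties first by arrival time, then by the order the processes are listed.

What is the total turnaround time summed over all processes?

47

Gantt: | idle 0-3 | J3 3-9 | J2 9-16 | J4 16-19 | J1 19-28 |
Completion: J1=28  J2=16  J3=9  J4=19
Turnaround = completion − arrival: J1=20, J2=9, J3=6, J4=12
Total turnaround = 20 + 9 + 6 + 12 = 47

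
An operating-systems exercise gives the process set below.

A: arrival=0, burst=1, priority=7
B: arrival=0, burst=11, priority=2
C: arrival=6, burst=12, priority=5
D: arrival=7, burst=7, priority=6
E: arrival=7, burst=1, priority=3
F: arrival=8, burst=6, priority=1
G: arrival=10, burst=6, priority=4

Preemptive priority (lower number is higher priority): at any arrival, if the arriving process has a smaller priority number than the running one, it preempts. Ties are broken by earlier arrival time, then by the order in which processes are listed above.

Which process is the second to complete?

B

Gantt: | B 0-8 | F 8-14 | B 14-17 | E 17-18 | G 18-24 | C 24-36 | D 36-43 | A 43-44 |
Completion: A=44  B=17  C=36  D=43  E=18  F=14  G=24
Finish order: F → B → E → G → C → D → A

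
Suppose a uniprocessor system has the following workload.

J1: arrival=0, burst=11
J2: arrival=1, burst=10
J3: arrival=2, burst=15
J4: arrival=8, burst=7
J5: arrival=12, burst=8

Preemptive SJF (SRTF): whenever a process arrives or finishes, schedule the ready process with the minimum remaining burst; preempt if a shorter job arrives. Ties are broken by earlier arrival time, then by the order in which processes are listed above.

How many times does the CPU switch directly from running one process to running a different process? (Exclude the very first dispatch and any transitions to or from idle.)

Timeline: | J1 0-11 | J4 11-18 | J5 18-26 | J2 26-36 | J3 36-51 |
Completion: J1=11  J2=36  J3=51  J4=18  J5=26

4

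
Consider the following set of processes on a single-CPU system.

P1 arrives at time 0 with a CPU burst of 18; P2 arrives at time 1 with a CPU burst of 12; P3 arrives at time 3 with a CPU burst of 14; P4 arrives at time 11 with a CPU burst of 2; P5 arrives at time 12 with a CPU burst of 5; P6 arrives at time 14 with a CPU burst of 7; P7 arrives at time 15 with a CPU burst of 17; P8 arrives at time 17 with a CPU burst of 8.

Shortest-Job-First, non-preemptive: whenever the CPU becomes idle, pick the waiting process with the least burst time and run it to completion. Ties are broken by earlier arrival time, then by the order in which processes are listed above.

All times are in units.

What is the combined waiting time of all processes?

Schedule: | P1 0-18 | P4 18-20 | P5 20-25 | P6 25-32 | P8 32-40 | P2 40-52 | P3 52-66 | P7 66-83 |
Completion: P1=18  P2=52  P3=66  P4=20  P5=25  P6=32  P7=83  P8=40
Waiting = turnaround − burst: P1=0, P2=39, P3=49, P4=7, P5=8, P6=11, P7=51, P8=15
Total waiting = 0 + 39 + 49 + 7 + 8 + 11 + 51 + 15 = 180

180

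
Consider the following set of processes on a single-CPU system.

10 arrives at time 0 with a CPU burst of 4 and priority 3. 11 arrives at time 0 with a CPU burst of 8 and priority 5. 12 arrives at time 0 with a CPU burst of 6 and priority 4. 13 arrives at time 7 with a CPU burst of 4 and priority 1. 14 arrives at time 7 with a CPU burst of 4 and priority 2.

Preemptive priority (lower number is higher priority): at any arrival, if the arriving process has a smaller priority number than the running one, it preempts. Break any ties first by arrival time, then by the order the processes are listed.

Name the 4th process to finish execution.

12

Gantt: | 10 0-4 | 12 4-7 | 13 7-11 | 14 11-15 | 12 15-18 | 11 18-26 |
Completion: 10=4  11=26  12=18  13=11  14=15
Finish order: 10 → 13 → 14 → 12 → 11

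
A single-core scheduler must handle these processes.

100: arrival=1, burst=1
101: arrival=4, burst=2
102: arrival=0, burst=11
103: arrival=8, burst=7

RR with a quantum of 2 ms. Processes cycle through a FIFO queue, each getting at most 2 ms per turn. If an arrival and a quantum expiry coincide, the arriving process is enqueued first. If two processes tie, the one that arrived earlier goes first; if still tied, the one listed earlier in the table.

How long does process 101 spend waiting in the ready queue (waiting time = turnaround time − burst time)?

Gantt: | 102 0-2 | 100 2-3 | 102 3-5 | 101 5-7 | 102 7-9 | 103 9-11 | 102 11-13 | 103 13-15 | 102 15-17 | 103 17-19 | 102 19-20 | 103 20-21 |
Completion: 100=3  101=7  102=20  103=21
Waiting(101) = turnaround − burst = 3 − 2 = 1

1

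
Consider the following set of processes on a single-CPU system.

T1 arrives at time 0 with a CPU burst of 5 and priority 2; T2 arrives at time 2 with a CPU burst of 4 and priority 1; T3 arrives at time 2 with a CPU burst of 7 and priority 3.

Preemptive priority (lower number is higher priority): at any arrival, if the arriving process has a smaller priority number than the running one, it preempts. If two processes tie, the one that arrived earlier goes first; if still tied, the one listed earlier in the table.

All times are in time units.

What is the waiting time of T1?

Timeline: | T1 0-2 | T2 2-6 | T1 6-9 | T3 9-16 |
Completion: T1=9  T2=6  T3=16
Waiting(T1) = turnaround − burst = 9 − 5 = 4

4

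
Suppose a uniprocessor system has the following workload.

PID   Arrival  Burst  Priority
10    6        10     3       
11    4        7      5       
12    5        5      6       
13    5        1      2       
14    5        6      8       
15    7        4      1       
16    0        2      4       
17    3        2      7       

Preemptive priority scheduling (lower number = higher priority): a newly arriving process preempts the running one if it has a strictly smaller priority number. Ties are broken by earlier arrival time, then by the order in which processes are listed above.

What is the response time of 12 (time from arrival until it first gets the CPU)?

Schedule: | 16 0-2 | idle 2-3 | 17 3-4 | 11 4-5 | 13 5-6 | 10 6-7 | 15 7-11 | 10 11-20 | 11 20-26 | 12 26-31 | 17 31-32 | 14 32-38 |
Completion: 10=20  11=26  12=31  13=6  14=38  15=11  16=2  17=32
Response(12) = first start − arrival = 26 − 5 = 21

21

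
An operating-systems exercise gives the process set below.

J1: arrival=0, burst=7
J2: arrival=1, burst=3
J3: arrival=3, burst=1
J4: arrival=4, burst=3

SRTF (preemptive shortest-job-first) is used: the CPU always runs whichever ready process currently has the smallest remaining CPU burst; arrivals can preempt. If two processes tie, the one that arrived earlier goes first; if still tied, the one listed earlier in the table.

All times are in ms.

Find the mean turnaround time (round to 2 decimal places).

5.75

Schedule: | J1 0-1 | J2 1-4 | J3 4-5 | J4 5-8 | J1 8-14 |
Completion: J1=14  J2=4  J3=5  J4=8
Turnaround times: J1=14, J2=3, J3=2, J4=4
Average turnaround = (14+3+2+4) / 4 = 23/4 = 5.75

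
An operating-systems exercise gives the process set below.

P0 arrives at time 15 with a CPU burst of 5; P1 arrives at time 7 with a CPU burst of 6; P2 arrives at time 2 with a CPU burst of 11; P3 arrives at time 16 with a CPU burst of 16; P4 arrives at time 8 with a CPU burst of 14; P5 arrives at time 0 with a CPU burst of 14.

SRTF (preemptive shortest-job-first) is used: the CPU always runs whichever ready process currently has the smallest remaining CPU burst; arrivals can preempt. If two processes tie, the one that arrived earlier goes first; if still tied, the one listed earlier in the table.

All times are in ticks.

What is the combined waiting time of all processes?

94

Schedule: | P5 0-2 | P2 2-13 | P1 13-19 | P0 19-24 | P5 24-36 | P4 36-50 | P3 50-66 |
Completion: P0=24  P1=19  P2=13  P3=66  P4=50  P5=36
Waiting = turnaround − burst: P0=4, P1=6, P2=0, P3=34, P4=28, P5=22
Total waiting = 4 + 6 + 0 + 34 + 28 + 22 = 94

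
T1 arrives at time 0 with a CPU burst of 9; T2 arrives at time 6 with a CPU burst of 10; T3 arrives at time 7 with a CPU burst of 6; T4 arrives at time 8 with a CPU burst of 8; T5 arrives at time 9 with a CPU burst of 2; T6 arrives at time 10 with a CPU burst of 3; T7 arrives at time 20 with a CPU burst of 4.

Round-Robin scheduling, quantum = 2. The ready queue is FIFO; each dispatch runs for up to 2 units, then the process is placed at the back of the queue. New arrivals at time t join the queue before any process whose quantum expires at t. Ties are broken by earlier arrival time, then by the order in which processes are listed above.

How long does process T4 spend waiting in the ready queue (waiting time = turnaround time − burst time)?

24

Gantt: | T1 0-6 | T2 6-8 | T1 8-10 | T3 10-12 | T4 12-14 | T2 14-16 | T5 16-18 | T6 18-20 | T1 20-21 | T3 21-23 | T4 23-25 | T2 25-27 | T7 27-29 | T6 29-30 | T3 30-32 | T4 32-34 | T2 34-36 | T7 36-38 | T4 38-40 | T2 40-42 |
Completion: T1=21  T2=42  T3=32  T4=40  T5=18  T6=30  T7=38
Turnaround (C−A): T1=21  T2=36  T3=25  T4=32  T5=9  T6=20  T7=18
Waiting(T4) = turnaround − burst = 32 − 8 = 24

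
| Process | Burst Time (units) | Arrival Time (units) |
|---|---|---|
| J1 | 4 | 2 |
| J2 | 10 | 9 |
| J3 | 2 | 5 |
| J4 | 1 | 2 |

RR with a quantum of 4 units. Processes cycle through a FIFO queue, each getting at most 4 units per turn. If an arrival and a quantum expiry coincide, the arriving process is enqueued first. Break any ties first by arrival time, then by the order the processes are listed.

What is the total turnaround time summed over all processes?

Gantt: | idle 0-2 | J1 2-6 | J4 6-7 | J3 7-9 | J2 9-19 |
Completion: J1=6  J2=19  J3=9  J4=7
Turnaround (C−A): J1=4  J2=10  J3=4  J4=5
Turnaround = completion − arrival: J1=4, J2=10, J3=4, J4=5
Total turnaround = 4 + 10 + 4 + 5 = 23

23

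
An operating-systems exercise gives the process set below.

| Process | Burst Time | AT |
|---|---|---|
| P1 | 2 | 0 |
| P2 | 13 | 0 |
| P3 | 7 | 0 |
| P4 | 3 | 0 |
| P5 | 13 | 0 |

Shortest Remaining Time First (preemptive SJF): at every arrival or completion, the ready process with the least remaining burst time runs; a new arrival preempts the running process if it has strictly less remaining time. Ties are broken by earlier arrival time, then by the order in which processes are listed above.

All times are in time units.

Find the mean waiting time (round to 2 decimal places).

Schedule: | P1 0-2 | P4 2-5 | P3 5-12 | P2 12-25 | P5 25-38 |
Completion: P1=2  P2=25  P3=12  P4=5  P5=38
Turnaround (C−A): P1=2  P2=25  P3=12  P4=5  P5=38
Waiting times: P1=0, P2=12, P3=5, P4=2, P5=25
Average waiting = (0+12+5+2+25) / 5 = 44/5 = 8.80

8.80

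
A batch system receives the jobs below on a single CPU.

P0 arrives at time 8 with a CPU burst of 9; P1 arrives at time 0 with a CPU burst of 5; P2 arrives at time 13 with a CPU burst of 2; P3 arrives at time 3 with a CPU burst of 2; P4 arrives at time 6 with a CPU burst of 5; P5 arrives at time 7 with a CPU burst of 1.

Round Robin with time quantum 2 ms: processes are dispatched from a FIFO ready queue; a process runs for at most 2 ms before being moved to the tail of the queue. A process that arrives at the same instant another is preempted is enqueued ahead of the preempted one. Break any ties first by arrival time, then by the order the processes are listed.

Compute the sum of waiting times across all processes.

Gantt: | P1 0-4 | P3 4-6 | P1 6-7 | P4 7-9 | P5 9-10 | P0 10-12 | P4 12-14 | P0 14-16 | P2 16-18 | P4 18-19 | P0 19-24 |
Completion: P0=24  P1=7  P2=18  P3=6  P4=19  P5=10
Waiting = turnaround − burst: P0=7, P1=2, P2=3, P3=1, P4=8, P5=2
Total waiting = 7 + 2 + 3 + 1 + 8 + 2 = 23

23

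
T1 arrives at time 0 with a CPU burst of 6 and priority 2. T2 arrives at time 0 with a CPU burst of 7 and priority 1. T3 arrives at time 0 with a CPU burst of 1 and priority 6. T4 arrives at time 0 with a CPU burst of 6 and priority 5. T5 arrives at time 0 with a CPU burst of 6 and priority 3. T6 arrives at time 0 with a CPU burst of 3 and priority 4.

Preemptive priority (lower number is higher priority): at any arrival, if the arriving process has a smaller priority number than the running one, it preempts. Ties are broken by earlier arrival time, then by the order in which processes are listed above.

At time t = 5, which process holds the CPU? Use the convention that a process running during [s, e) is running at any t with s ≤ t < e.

T2

Timeline: | T2 0-7 | T1 7-13 | T5 13-19 | T6 19-22 | T4 22-28 | T3 28-29 |
Completion: T1=13  T2=7  T3=29  T4=28  T5=19  T6=22
Turnaround (C−A): T1=13  T2=7  T3=29  T4=28  T5=19  T6=22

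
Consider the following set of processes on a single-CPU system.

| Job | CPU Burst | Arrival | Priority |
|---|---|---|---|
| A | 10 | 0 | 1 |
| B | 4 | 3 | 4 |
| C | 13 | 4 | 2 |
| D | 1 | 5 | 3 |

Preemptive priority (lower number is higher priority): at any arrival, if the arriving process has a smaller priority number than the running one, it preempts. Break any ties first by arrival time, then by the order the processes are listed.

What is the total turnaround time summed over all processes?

73

Gantt: | A 0-10 | C 10-23 | D 23-24 | B 24-28 |
Completion: A=10  B=28  C=23  D=24
Turnaround (C−A): A=10  B=25  C=19  D=19
Turnaround = completion − arrival: A=10, B=25, C=19, D=19
Total turnaround = 10 + 25 + 19 + 19 = 73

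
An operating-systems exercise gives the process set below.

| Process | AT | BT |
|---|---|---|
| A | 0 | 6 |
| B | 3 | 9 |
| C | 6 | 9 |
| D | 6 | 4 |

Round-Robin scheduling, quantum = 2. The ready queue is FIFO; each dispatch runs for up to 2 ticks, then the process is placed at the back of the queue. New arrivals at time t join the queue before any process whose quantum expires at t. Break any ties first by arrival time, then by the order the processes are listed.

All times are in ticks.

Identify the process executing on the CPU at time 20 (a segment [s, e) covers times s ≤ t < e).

Timeline: | A 0-4 | B 4-6 | A 6-8 | C 8-10 | D 10-12 | B 12-14 | C 14-16 | D 16-18 | B 18-20 | C 20-22 | B 22-24 | C 24-26 | B 26-27 | C 27-28 |
Completion: A=8  B=27  C=28  D=18

C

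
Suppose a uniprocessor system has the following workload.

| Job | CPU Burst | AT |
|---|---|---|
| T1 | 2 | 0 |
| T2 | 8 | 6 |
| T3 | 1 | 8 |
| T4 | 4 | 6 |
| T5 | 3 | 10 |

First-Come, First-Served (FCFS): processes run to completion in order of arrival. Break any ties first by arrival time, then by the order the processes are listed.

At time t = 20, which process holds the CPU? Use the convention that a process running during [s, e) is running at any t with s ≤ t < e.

T5

Timeline: | T1 0-2 | idle 2-6 | T2 6-14 | T4 14-18 | T3 18-19 | T5 19-22 |
Completion: T1=2  T2=14  T3=19  T4=18  T5=22
Turnaround (C−A): T1=2  T2=8  T3=11  T4=12  T5=12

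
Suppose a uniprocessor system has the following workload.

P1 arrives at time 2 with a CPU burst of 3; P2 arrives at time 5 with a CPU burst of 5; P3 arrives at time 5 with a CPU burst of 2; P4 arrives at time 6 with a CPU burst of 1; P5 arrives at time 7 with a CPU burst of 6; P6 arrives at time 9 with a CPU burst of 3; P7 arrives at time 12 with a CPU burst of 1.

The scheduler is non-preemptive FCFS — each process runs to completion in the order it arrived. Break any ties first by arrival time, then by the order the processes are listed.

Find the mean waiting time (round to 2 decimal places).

Schedule: | idle 0-2 | P1 2-5 | P2 5-10 | P3 10-12 | P4 12-13 | P5 13-19 | P6 19-22 | P7 22-23 |
Completion: P1=5  P2=10  P3=12  P4=13  P5=19  P6=22  P7=23
Turnaround (C−A): P1=3  P2=5  P3=7  P4=7  P5=12  P6=13  P7=11
Waiting times: P1=0, P2=0, P3=5, P4=6, P5=6, P6=10, P7=10
Average waiting = (0+0+5+6+6+10+10) / 7 = 37/7 = 5.29

5.29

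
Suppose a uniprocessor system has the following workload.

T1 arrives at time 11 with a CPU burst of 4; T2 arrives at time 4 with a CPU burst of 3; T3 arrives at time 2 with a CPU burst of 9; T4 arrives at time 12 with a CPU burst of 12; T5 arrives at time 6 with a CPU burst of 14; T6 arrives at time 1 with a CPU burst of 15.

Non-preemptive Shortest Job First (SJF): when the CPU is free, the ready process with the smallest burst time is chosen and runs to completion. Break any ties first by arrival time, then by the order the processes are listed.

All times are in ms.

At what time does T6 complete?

Timeline: | idle 0-1 | T6 1-16 | T2 16-19 | T1 19-23 | T3 23-32 | T4 32-44 | T5 44-58 |
Completion: T1=23  T2=19  T3=32  T4=44  T5=58  T6=16

16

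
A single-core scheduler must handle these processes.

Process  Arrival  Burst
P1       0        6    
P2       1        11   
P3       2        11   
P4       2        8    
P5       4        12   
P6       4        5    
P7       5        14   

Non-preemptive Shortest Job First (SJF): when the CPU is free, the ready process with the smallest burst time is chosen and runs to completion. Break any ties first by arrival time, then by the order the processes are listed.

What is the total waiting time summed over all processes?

142

Gantt: | P1 0-6 | P6 6-11 | P4 11-19 | P2 19-30 | P3 30-41 | P5 41-53 | P7 53-67 |
Completion: P1=6  P2=30  P3=41  P4=19  P5=53  P6=11  P7=67
Turnaround (C−A): P1=6  P2=29  P3=39  P4=17  P5=49  P6=7  P7=62
Waiting = turnaround − burst: P1=0, P2=18, P3=28, P4=9, P5=37, P6=2, P7=48
Total waiting = 0 + 18 + 28 + 9 + 37 + 2 + 48 = 142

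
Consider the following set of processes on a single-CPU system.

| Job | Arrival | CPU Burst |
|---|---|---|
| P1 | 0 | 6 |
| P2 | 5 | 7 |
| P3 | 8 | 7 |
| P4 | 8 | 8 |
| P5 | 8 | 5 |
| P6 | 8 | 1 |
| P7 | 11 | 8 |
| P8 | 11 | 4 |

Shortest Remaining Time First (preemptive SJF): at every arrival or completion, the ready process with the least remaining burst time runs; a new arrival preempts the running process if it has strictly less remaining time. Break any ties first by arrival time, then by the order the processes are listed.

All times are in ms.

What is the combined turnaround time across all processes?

Timeline: | P1 0-6 | P2 6-8 | P6 8-9 | P2 9-14 | P8 14-18 | P5 18-23 | P3 23-30 | P4 30-38 | P7 38-46 |
Completion: P1=6  P2=14  P3=30  P4=38  P5=23  P6=9  P7=46  P8=18
Turnaround (C−A): P1=6  P2=9  P3=22  P4=30  P5=15  P6=1  P7=35  P8=7
Turnaround = completion − arrival: P1=6, P2=9, P3=22, P4=30, P5=15, P6=1, P7=35, P8=7
Total turnaround = 6 + 9 + 22 + 30 + 15 + 1 + 35 + 7 = 125

125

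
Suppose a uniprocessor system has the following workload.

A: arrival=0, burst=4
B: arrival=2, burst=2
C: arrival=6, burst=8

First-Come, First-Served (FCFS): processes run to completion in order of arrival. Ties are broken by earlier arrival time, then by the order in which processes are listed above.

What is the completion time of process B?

Gantt: | A 0-4 | B 4-6 | C 6-14 |
Completion: A=4  B=6  C=14

6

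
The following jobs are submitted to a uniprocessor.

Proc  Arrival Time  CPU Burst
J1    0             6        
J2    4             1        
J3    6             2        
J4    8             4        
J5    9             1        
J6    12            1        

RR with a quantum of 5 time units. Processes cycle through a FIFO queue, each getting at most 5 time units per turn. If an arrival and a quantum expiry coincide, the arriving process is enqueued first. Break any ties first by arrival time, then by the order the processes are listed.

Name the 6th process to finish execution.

Schedule: | J1 0-5 | J2 5-6 | J1 6-7 | J3 7-9 | J4 9-13 | J5 13-14 | J6 14-15 |
Completion: J1=7  J2=6  J3=9  J4=13  J5=14  J6=15
Turnaround (C−A): J1=7  J2=2  J3=3  J4=5  J5=5  J6=3
Finish order: J2 → J1 → J3 → J4 → J5 → J6

J6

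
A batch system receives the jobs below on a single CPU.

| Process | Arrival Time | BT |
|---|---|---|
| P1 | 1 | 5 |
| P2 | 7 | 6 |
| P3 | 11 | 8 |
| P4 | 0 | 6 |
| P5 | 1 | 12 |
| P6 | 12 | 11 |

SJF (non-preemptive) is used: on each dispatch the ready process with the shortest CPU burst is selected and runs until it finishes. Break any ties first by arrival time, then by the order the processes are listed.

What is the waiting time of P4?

Schedule: | P4 0-6 | P1 6-11 | P2 11-17 | P3 17-25 | P6 25-36 | P5 36-48 |
Completion: P1=11  P2=17  P3=25  P4=6  P5=48  P6=36
Turnaround (C−A): P1=10  P2=10  P3=14  P4=6  P5=47  P6=24
Waiting(P4) = turnaround − burst = 6 − 6 = 0

0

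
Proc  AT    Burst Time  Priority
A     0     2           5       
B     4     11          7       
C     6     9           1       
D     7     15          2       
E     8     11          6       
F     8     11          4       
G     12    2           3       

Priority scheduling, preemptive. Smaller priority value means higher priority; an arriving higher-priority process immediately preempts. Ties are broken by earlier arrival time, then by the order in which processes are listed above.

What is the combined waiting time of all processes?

Gantt: | A 0-2 | idle 2-4 | B 4-6 | C 6-15 | D 15-30 | G 30-32 | F 32-43 | E 43-54 | B 54-63 |
Completion: A=2  B=63  C=15  D=30  E=54  F=43  G=32
Turnaround (C−A): A=2  B=59  C=9  D=23  E=46  F=35  G=20
Waiting = turnaround − burst: A=0, B=48, C=0, D=8, E=35, F=24, G=18
Total waiting = 0 + 48 + 0 + 8 + 35 + 24 + 18 = 133

133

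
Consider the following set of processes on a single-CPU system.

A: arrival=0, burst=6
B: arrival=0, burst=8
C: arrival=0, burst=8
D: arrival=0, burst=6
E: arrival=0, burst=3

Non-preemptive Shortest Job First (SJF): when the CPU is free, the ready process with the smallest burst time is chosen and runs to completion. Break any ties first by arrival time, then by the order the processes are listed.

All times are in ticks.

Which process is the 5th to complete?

C

Schedule: | E 0-3 | A 3-9 | D 9-15 | B 15-23 | C 23-31 |
Completion: A=9  B=23  C=31  D=15  E=3
Turnaround (C−A): A=9  B=23  C=31  D=15  E=3
Finish order: E → A → D → B → C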